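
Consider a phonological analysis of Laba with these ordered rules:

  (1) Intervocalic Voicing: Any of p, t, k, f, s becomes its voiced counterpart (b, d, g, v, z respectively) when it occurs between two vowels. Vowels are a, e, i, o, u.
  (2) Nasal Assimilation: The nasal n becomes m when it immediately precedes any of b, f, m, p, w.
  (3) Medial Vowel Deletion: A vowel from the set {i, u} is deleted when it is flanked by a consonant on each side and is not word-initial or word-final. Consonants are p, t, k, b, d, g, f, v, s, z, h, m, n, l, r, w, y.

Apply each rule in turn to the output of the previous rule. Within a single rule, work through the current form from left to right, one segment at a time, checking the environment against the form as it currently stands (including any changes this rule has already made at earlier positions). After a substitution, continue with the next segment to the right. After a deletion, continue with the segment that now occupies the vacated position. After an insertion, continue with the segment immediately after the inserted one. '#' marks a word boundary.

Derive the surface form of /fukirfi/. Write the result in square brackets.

(1) Intervocalic Voicing: [fukirfi] → [fugirfi]
(2) Nasal Assimilation: no change — [fugirfi]
(3) Medial Vowel Deletion: [fugirfi] → [fgrfi]

[fgrfi]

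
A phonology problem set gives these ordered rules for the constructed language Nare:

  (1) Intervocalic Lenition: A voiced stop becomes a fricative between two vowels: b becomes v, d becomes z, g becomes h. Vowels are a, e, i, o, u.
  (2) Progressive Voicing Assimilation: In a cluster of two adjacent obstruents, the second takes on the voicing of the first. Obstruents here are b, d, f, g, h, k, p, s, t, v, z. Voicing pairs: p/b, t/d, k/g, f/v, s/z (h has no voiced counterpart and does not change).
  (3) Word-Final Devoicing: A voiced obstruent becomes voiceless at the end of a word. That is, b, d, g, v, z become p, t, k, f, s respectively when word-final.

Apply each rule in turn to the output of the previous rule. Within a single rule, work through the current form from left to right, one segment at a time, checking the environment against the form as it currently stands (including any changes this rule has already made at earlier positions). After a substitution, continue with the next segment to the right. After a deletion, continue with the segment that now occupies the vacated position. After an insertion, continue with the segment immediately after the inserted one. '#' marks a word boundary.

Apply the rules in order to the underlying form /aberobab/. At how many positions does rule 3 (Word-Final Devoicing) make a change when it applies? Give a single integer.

(1) Intervocalic Lenition: [aberobab] → [averovab]
(2) Progressive Voicing Assimilation: no change — [averovab]
(3) Word-Final Devoicing: [averovab] → [averovap]
Rule 3 changed 1 position(s).

1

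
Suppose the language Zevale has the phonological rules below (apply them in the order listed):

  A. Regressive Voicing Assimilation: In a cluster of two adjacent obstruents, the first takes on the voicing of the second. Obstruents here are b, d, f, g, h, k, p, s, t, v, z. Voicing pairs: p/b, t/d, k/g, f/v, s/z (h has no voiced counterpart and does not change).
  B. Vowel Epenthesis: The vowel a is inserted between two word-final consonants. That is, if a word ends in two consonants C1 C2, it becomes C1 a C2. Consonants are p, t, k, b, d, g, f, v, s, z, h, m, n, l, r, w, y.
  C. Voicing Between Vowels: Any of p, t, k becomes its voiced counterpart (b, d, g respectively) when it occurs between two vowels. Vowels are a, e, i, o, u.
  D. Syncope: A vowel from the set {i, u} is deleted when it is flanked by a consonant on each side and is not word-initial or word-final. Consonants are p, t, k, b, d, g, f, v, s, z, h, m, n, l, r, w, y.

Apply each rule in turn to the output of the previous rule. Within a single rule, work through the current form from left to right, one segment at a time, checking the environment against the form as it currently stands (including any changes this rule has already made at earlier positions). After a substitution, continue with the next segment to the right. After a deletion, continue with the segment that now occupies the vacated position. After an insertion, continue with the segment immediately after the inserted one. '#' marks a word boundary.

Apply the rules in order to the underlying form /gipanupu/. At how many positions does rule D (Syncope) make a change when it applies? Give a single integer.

2

A Regressive Voicing Assimilation: no change — [gipanupu]
B Vowel Epenthesis: no change — [gipanupu]
C Voicing Between Vowels: [gipanupu] → [gibanubu]
D Syncope: [gibanubu] → [gbanbu]
Rule D changed 2 position(s).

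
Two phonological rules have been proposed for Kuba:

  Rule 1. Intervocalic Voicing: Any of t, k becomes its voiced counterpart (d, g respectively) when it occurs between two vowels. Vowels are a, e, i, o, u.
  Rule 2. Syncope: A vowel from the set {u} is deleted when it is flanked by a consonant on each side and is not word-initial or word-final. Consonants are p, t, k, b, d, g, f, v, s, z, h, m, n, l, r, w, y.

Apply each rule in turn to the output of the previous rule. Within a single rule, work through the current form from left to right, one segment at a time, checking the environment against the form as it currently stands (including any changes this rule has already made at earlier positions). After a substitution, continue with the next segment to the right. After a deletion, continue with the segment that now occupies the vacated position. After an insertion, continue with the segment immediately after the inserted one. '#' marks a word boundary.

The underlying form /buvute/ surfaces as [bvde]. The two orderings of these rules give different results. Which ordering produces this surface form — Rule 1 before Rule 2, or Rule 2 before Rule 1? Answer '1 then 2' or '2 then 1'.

1 then 2

Order 1 then 2:
  1 Intervocalic Voicing: [buvute] → [buvude]
  2 Syncope: [buvude] → [bvde]
  result: [bvde]
Order 2 then 1:
  2 Syncope: [buvute] → [bvte]
  1 Intervocalic Voicing: no change — [bvte]
  result: [bvte]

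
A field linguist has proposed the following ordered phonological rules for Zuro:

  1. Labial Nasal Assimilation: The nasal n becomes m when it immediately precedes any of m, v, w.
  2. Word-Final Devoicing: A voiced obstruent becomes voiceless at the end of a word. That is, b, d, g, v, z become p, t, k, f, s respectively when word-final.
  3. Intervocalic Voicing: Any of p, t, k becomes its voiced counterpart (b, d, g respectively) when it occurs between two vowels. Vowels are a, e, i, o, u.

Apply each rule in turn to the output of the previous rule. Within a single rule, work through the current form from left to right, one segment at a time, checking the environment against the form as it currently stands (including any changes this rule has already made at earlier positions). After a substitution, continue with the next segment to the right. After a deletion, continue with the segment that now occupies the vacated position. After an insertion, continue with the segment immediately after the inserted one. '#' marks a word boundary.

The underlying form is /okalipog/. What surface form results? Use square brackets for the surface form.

[ogalibok]

1 Labial Nasal Assimilation: no change — [okalipog]
2 Word-Final Devoicing: [okalipog] → [okalipok]
3 Intervocalic Voicing: [okalipok] → [ogalibok]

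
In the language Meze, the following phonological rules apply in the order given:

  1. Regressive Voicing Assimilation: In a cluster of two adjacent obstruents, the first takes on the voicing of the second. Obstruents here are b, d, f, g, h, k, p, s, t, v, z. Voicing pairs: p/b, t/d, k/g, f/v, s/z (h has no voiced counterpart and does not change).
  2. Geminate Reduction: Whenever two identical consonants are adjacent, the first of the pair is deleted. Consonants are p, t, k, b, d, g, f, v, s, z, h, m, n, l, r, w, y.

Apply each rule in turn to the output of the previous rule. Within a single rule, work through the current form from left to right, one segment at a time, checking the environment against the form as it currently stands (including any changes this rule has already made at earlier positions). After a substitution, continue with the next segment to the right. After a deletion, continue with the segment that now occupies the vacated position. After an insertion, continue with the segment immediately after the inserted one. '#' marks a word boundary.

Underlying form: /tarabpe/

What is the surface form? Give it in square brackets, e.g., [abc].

1 Regressive Voicing Assimilation: [tarabpe] → [tarappe]
2 Geminate Reduction: [tarappe] → [tarape]

[tarape]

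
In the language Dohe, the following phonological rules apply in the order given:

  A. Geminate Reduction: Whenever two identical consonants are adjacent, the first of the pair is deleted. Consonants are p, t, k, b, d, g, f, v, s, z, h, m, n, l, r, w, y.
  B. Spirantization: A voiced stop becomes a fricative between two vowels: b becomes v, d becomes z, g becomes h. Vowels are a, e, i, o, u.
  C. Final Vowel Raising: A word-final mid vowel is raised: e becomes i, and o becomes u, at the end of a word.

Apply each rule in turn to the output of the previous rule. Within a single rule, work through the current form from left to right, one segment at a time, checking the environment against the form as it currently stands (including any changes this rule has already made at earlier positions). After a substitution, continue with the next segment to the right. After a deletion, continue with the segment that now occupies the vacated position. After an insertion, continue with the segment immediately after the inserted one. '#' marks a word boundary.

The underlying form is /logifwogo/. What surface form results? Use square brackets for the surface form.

A Geminate Reduction: no change — [logifwogo]
B Spirantization: [logifwogo] → [lohifwoho]
C Final Vowel Raising: [lohifwoho] → [lohifwohu]

[lohifwohu]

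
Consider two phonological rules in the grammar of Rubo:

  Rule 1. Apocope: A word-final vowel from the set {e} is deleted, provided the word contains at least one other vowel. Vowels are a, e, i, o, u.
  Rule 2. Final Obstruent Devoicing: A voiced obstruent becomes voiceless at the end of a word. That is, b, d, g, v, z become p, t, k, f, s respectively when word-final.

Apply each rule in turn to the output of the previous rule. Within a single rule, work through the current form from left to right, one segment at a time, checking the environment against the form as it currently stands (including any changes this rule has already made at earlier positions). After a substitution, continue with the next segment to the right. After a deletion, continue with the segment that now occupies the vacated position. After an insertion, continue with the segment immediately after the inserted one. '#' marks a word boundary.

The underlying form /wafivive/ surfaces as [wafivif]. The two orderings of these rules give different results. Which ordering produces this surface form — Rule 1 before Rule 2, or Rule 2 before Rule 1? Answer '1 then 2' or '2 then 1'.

1 then 2

Order 1 then 2:
  1 Apocope: [wafivive] → [wafiviv]
  2 Final Obstruent Devoicing: [wafiviv] → [wafivif]
  result: [wafivif]
Order 2 then 1:
  2 Final Obstruent Devoicing: no change — [wafivive]
  1 Apocope: [wafivive] → [wafiviv]
  result: [wafiviv]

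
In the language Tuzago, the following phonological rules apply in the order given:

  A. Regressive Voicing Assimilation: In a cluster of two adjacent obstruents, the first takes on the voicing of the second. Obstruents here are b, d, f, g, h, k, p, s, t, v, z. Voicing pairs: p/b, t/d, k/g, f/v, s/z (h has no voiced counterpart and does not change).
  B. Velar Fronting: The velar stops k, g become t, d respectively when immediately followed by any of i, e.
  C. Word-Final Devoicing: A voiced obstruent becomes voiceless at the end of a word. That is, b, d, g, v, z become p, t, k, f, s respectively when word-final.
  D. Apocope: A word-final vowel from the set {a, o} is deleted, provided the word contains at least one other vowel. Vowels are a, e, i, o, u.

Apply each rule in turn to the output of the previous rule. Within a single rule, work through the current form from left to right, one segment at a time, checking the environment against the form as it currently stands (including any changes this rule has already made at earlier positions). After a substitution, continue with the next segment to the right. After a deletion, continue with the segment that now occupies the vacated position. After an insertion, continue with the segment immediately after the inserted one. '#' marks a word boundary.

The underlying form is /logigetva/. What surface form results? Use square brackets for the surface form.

A Regressive Voicing Assimilation: [logigetva] → [logigedva]
B Velar Fronting: [logigedva] → [lodidedva]
C Word-Final Devoicing: no change — [lodidedva]
D Apocope: [lodidedva] → [lodidedv]

[lodidedv]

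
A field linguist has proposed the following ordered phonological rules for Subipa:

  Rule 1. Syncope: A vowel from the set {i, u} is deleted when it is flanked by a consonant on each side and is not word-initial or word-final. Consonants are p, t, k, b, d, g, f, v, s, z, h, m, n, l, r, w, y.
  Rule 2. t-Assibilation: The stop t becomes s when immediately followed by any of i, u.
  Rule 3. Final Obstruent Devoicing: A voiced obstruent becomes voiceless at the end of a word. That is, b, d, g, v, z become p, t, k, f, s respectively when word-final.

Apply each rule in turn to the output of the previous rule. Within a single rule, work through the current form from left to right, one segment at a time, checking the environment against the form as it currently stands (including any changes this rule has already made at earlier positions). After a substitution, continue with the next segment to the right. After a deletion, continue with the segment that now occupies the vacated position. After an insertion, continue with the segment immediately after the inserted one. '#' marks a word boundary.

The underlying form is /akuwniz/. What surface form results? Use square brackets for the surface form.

Rule 1 Syncope: [akuwniz] → [akwnz]
Rule 2 t-Assibilation: no change — [akwnz]
Rule 3 Final Obstruent Devoicing: [akwnz] → [akwns]

[akwns]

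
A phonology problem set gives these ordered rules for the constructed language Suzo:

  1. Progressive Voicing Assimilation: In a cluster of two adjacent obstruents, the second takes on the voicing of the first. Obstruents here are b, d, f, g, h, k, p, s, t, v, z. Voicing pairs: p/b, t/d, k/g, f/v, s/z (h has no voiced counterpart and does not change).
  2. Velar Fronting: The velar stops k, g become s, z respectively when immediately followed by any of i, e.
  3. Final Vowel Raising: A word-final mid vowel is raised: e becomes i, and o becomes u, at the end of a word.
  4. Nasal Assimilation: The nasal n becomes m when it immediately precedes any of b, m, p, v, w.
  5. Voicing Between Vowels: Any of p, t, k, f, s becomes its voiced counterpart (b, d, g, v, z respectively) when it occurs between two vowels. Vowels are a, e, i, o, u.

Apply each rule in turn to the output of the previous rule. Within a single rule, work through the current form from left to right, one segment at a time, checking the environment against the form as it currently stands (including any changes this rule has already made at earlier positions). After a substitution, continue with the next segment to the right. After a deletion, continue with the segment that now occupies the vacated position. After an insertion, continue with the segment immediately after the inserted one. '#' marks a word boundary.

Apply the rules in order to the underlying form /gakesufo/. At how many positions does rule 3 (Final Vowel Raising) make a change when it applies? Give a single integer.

1 Progressive Voicing Assimilation: no change — [gakesufo]
2 Velar Fronting: [gakesufo] → [gasesufo]
3 Final Vowel Raising: [gasesufo] → [gasesufu]
4 Nasal Assimilation: no change — [gasesufu]
5 Voicing Between Vowels: [gasesufu] → [gazezuvu]
Rule 3 changed 1 position(s).

1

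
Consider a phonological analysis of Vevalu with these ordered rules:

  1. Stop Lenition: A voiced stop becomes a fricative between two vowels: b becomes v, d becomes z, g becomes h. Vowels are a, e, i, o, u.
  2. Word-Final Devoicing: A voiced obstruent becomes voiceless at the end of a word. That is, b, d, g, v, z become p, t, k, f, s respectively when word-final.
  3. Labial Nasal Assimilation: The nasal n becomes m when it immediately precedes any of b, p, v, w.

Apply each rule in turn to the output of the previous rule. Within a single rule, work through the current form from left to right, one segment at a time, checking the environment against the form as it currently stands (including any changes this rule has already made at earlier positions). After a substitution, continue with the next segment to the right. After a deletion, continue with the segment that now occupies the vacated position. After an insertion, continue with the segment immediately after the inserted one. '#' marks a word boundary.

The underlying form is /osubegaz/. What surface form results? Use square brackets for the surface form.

1 Stop Lenition: [osubegaz] → [osuvehaz]
2 Word-Final Devoicing: [osuvehaz] → [osuvehas]
3 Labial Nasal Assimilation: no change — [osuvehas]

[osuvehas]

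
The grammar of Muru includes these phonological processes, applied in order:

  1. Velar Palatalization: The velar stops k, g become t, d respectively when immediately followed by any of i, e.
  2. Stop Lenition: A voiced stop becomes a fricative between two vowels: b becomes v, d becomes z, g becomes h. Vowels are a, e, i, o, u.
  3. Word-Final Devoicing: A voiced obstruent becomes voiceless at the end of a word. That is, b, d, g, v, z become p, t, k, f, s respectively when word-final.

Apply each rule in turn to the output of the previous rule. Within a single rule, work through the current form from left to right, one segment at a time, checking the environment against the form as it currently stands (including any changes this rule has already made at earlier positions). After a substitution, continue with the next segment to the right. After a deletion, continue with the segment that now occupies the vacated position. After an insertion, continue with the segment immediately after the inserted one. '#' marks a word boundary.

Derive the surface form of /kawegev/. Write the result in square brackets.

[kawezef]

1 Velar Palatalization: [kawegev] → [kawedev]
2 Stop Lenition: [kawedev] → [kawezev]
3 Word-Final Devoicing: [kawezev] → [kawezef]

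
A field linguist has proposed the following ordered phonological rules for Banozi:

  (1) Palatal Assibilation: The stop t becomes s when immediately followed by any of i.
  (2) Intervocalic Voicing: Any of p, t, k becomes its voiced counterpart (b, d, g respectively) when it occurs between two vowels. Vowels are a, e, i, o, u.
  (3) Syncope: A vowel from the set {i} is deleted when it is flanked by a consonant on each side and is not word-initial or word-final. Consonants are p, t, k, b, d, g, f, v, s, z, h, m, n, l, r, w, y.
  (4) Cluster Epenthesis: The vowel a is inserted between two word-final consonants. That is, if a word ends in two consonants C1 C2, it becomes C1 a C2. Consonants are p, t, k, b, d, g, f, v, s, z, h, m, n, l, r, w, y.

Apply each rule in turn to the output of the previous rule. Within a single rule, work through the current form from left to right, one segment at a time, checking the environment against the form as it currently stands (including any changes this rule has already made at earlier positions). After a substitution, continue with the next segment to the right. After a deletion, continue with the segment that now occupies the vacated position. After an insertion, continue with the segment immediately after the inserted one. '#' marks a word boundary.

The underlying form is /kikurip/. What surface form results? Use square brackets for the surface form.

(1) Palatal Assibilation: no change — [kikurip]
(2) Intervocalic Voicing: [kikurip] → [kigurip]
(3) Syncope: [kigurip] → [kgurp]
(4) Cluster Epenthesis: [kgurp] → [kgurap]

[kgurap]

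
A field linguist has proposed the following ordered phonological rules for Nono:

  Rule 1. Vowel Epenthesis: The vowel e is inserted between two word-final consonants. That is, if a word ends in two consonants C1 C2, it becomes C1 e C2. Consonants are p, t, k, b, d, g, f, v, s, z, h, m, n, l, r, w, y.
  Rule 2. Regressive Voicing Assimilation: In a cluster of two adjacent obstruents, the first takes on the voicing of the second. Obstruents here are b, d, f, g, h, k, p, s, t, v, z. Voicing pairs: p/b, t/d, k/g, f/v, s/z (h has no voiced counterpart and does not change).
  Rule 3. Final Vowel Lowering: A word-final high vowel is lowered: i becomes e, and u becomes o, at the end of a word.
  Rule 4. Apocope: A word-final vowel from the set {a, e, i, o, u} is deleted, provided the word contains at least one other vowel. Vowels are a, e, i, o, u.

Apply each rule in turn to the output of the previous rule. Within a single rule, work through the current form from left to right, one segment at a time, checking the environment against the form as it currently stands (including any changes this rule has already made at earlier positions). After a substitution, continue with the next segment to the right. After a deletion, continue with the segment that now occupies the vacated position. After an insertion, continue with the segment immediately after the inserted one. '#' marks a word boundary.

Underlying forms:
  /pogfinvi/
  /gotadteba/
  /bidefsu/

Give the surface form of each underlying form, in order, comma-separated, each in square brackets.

/pogfinvi/:
  Rule 1 Vowel Epenthesis: no change — [pogfinvi]
  Rule 2 Regressive Voicing Assimilation: [pogfinvi] → [pokfinvi]
  Rule 3 Final Vowel Lowering: [pokfinvi] → [pokfinve]
  Rule 4 Apocope: [pokfinve] → [pokfinv]
/gotadteba/:
  Rule 1 Vowel Epenthesis: no change — [gotadteba]
  Rule 2 Regressive Voicing Assimilation: [gotadteba] → [gotatteba]
  Rule 3 Final Vowel Lowering: no change — [gotatteba]
  Rule 4 Apocope: [gotatteba] → [gotatteb]
/bidefsu/:
  Rule 1 Vowel Epenthesis: no change — [bidefsu]
  Rule 2 Regressive Voicing Assimilation: no change — [bidefsu]
  Rule 3 Final Vowel Lowering: [bidefsu] → [bidefso]
  Rule 4 Apocope: [bidefso] → [bidefs]

[pokfinv], [gotatteb], [bidefs]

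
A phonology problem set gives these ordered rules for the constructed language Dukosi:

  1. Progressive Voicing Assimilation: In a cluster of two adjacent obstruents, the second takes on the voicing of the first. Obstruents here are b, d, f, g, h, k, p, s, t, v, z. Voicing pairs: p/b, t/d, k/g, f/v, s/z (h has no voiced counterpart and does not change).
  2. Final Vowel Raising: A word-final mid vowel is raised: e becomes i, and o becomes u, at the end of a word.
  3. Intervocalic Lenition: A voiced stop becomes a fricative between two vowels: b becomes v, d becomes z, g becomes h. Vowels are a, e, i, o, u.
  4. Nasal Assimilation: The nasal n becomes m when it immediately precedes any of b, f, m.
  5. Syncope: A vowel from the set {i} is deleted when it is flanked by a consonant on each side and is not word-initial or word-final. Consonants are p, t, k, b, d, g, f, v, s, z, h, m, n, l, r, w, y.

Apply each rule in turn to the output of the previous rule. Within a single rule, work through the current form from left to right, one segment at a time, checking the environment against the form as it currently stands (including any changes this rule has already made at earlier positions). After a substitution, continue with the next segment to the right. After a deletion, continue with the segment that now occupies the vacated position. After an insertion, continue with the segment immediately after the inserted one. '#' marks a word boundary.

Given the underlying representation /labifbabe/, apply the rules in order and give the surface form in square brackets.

1 Progressive Voicing Assimilation: [labifbabe] → [labifpabe]
2 Final Vowel Raising: [labifpabe] → [labifpabi]
3 Intervocalic Lenition: [labifpabi] → [lavifpavi]
4 Nasal Assimilation: no change — [lavifpavi]
5 Syncope: [lavifpavi] → [lavfpavi]

[lavfpavi]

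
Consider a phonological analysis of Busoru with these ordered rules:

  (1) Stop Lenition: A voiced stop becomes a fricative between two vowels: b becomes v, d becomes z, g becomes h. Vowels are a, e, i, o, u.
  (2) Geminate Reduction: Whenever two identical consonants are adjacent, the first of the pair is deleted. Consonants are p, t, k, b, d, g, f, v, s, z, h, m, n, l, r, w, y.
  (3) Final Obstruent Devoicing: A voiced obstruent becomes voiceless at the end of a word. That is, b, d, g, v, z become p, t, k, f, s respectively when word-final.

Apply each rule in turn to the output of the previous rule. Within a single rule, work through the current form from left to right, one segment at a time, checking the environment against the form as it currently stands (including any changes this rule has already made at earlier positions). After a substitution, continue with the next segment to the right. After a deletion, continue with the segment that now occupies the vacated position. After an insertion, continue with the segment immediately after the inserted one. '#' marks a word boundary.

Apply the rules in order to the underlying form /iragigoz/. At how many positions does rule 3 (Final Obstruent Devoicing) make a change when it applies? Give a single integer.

1

(1) Stop Lenition: [iragigoz] → [irahihoz]
(2) Geminate Reduction: no change — [irahihoz]
(3) Final Obstruent Devoicing: [irahihoz] → [irahihos]
Rule 3 changed 1 position(s).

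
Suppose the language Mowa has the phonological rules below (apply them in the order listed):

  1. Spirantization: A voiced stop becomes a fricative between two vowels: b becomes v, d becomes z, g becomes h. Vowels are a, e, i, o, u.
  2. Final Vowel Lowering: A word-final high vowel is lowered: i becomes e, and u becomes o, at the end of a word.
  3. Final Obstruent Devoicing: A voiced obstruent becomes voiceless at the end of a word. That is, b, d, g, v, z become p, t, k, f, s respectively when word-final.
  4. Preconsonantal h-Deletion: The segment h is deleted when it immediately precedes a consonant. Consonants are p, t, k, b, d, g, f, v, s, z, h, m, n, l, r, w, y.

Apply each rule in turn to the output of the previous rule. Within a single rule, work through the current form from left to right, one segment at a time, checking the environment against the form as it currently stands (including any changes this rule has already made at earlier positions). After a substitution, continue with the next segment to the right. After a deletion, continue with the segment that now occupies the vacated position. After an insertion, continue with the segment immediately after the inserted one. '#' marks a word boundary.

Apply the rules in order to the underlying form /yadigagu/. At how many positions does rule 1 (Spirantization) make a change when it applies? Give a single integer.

1 Spirantization: [yadigagu] → [yazihahu]
2 Final Vowel Lowering: [yazihahu] → [yazihaho]
3 Final Obstruent Devoicing: no change — [yazihaho]
4 Preconsonantal h-Deletion: no change — [yazihaho]
Rule 1 changed 3 position(s).

3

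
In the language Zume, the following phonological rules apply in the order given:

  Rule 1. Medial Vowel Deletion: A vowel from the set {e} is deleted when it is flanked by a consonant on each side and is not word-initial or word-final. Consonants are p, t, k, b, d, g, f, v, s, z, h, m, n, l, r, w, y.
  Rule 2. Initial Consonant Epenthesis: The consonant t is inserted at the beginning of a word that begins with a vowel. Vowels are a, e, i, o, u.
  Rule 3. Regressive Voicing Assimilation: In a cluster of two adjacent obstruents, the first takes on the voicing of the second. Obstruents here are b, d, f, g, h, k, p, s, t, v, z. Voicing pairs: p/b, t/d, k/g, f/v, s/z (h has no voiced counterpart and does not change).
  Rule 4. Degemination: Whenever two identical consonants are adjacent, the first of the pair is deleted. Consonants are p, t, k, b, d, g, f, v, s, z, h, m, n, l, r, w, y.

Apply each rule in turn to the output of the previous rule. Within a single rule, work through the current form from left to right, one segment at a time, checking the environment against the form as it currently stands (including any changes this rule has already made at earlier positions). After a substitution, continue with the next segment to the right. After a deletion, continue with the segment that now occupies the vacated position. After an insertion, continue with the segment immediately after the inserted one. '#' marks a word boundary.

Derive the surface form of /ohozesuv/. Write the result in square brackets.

[tohosuv]

Rule 1 Medial Vowel Deletion: [ohozesuv] → [ohozsuv]
Rule 2 Initial Consonant Epenthesis: [ohozsuv] → [tohozsuv]
Rule 3 Regressive Voicing Assimilation: [tohozsuv] → [tohossuv]
Rule 4 Degemination: [tohossuv] → [tohosuv]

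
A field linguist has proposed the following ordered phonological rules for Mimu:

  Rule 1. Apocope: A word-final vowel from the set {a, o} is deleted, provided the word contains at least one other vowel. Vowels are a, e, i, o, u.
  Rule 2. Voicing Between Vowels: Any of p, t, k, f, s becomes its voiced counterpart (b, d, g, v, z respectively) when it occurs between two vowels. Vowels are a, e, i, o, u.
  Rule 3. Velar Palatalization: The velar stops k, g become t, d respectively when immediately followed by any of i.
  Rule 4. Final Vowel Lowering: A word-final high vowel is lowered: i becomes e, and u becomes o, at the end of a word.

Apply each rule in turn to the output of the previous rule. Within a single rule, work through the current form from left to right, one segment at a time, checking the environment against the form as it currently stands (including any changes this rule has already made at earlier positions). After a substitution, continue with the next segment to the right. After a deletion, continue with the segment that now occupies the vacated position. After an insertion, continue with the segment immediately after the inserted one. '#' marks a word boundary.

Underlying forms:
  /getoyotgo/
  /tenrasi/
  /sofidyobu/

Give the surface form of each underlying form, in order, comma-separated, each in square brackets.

/getoyotgo/:
  Rule 1 Apocope: [getoyotgo] → [getoyotg]
  Rule 2 Voicing Between Vowels: [getoyotg] → [gedoyotg]
  Rule 3 Velar Palatalization: no change — [gedoyotg]
  Rule 4 Final Vowel Lowering: no change — [gedoyotg]
/tenrasi/:
  Rule 1 Apocope: no change — [tenrasi]
  Rule 2 Voicing Between Vowels: [tenrasi] → [tenrazi]
  Rule 3 Velar Palatalization: no change — [tenrazi]
  Rule 4 Final Vowel Lowering: [tenrazi] → [tenraze]
/sofidyobu/:
  Rule 1 Apocope: no change — [sofidyobu]
  Rule 2 Voicing Between Vowels: [sofidyobu] → [sovidyobu]
  Rule 3 Velar Palatalization: no change — [sovidyobu]
  Rule 4 Final Vowel Lowering: [sovidyobu] → [sovidyobo]

[gedoyotg], [tenraze], [sovidyobo]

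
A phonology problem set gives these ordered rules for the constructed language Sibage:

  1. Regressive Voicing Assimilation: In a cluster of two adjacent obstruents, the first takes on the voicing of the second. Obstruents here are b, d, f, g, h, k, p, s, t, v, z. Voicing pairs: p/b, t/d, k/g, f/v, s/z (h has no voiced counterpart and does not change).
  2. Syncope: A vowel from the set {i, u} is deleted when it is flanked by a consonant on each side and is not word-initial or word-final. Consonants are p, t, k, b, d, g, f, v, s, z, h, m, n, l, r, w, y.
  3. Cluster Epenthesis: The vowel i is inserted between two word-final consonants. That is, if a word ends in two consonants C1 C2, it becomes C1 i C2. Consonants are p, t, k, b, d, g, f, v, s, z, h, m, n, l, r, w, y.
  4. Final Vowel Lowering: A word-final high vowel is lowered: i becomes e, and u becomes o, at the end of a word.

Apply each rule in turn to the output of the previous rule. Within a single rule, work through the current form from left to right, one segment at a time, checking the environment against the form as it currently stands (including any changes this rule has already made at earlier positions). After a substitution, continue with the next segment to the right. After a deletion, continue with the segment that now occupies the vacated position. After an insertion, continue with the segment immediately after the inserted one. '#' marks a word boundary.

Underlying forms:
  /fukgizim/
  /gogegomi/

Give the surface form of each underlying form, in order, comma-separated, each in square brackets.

/fukgizim/:
  1 Regressive Voicing Assimilation: [fukgizim] → [fuggizim]
  2 Syncope: [fuggizim] → [fggzm]
  3 Cluster Epenthesis: [fggzm] → [fggzim]
  4 Final Vowel Lowering: no change — [fggzim]
/gogegomi/:
  1 Regressive Voicing Assimilation: no change — [gogegomi]
  2 Syncope: no change — [gogegomi]
  3 Cluster Epenthesis: no change — [gogegomi]
  4 Final Vowel Lowering: [gogegomi] → [gogegome]

[fggzim], [gogegome]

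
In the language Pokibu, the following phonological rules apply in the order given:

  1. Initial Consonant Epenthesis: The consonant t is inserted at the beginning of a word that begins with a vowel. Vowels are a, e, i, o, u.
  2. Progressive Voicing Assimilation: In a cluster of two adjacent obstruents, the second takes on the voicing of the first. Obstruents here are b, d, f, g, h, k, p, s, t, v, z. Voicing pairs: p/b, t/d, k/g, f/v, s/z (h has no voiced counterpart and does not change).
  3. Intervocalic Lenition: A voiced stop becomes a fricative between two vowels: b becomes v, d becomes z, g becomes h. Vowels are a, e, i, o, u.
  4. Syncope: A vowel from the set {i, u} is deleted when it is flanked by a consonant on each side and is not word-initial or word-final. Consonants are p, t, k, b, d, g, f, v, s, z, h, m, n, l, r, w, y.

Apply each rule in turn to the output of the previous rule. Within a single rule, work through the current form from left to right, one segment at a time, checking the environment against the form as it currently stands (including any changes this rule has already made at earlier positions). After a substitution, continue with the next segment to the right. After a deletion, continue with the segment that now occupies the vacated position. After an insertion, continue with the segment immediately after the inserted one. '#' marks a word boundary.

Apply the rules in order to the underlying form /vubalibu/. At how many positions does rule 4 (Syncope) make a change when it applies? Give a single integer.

2

1 Initial Consonant Epenthesis: no change — [vubalibu]
2 Progressive Voicing Assimilation: no change — [vubalibu]
3 Intervocalic Lenition: [vubalibu] → [vuvalivu]
4 Syncope: [vuvalivu] → [vvalvu]
Rule 4 changed 2 position(s).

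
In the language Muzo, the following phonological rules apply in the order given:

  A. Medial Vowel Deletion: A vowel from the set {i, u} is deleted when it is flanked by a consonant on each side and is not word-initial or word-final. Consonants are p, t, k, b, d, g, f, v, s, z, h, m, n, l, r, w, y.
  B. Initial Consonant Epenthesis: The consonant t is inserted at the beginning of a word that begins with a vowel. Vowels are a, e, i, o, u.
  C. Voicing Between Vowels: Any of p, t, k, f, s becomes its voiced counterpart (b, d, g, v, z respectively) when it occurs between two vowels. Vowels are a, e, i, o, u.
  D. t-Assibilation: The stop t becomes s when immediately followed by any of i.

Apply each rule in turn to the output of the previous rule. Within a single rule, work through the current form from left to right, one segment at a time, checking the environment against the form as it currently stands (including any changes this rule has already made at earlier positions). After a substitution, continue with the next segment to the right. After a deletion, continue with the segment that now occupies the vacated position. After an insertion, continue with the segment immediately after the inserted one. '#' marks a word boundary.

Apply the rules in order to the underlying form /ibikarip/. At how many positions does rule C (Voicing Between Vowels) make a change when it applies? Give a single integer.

A Medial Vowel Deletion: [ibikarip] → [ibkarp]
B Initial Consonant Epenthesis: [ibkarp] → [tibkarp]
C Voicing Between Vowels: no change — [tibkarp]
D t-Assibilation: [tibkarp] → [sibkarp]
Rule C changed 0 position(s).

0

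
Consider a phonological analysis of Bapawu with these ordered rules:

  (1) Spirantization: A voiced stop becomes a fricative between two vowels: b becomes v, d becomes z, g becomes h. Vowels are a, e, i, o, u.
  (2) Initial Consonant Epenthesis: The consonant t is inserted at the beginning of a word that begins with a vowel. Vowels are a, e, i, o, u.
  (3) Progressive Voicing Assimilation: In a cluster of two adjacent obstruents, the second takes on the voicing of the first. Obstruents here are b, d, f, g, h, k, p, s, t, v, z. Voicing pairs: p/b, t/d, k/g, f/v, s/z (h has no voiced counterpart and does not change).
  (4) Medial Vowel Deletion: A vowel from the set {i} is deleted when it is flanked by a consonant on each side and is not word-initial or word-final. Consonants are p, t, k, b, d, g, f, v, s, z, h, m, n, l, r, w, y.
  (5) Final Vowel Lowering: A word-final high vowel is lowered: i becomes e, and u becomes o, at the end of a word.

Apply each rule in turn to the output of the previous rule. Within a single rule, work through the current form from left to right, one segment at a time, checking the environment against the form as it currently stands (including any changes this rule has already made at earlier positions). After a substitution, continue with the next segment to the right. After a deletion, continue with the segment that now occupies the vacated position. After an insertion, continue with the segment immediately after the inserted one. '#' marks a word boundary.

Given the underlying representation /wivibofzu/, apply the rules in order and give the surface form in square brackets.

(1) Spirantization: [wivibofzu] → [wivivofzu]
(2) Initial Consonant Epenthesis: no change — [wivivofzu]
(3) Progressive Voicing Assimilation: [wivivofzu] → [wivivofsu]
(4) Medial Vowel Deletion: [wivivofsu] → [wvvofsu]
(5) Final Vowel Lowering: [wvvofsu] → [wvvofso]

[wvvofso]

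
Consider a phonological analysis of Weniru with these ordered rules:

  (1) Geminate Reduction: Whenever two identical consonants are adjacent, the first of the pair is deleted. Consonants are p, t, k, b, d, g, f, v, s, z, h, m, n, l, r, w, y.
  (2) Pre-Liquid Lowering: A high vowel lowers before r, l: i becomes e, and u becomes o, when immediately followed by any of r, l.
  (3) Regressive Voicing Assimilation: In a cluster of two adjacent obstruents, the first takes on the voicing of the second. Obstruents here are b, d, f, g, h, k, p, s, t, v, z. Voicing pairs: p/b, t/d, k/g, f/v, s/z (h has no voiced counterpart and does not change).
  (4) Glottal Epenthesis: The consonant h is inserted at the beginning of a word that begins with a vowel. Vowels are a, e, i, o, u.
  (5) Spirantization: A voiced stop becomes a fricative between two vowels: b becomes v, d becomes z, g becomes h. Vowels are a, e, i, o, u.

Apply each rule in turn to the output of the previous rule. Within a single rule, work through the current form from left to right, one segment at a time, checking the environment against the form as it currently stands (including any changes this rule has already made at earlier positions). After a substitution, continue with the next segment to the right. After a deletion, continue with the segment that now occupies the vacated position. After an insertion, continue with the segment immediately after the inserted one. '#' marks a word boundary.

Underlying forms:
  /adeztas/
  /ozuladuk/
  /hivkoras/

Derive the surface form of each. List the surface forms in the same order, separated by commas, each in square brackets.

[hazestas], [hozolazuk], [hifkoras]

/adeztas/:
  (1) Geminate Reduction: no change — [adeztas]
  (2) Pre-Liquid Lowering: no change — [adeztas]
  (3) Regressive Voicing Assimilation: [adeztas] → [adestas]
  (4) Glottal Epenthesis: [adestas] → [hadestas]
  (5) Spirantization: [hadestas] → [hazestas]
/ozuladuk/:
  (1) Geminate Reduction: no change — [ozuladuk]
  (2) Pre-Liquid Lowering: [ozuladuk] → [ozoladuk]
  (3) Regressive Voicing Assimilation: no change — [ozoladuk]
  (4) Glottal Epenthesis: [ozoladuk] → [hozoladuk]
  (5) Spirantization: [hozoladuk] → [hozolazuk]
/hivkoras/:
  (1) Geminate Reduction: no change — [hivkoras]
  (2) Pre-Liquid Lowering: no change — [hivkoras]
  (3) Regressive Voicing Assimilation: [hivkoras] → [hifkoras]
  (4) Glottal Epenthesis: no change — [hifkoras]
  (5) Spirantization: no change — [hifkoras]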